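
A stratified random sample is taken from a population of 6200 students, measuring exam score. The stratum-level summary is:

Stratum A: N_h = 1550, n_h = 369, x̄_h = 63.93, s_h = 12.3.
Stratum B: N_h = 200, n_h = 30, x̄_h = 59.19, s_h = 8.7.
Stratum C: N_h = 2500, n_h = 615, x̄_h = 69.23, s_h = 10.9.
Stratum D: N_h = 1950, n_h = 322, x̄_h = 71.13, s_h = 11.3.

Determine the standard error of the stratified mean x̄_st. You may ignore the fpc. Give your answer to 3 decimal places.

V̂(x̄_st) = Σ W_h² s_h²/n_h, with W_h = N_h/N and N = 6200:
  stratum A: (1550/6200)²·12.3²/369 = 0.025625
  stratum B: (200/6200)²·8.7²/30 = 0.00262539
  stratum C: (2500/6200)²·10.9²/615 = 0.0314105
  stratum D: (1950/6200)²·11.3²/322 = 0.0392272
V̂(x̄_st) = 0.098888
SE(x̄_st) = √0.098888 = 0.314465

SE(x̄_st) ≈ 0.314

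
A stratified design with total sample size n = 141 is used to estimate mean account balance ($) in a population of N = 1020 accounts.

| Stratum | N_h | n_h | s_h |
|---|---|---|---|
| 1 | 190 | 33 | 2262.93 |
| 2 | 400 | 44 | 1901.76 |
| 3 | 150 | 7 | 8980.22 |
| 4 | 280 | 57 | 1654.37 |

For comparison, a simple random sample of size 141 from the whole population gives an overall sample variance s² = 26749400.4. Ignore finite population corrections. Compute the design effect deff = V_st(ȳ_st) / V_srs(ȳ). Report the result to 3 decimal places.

deff ≈ 1.427

V̂(ȳ_st) = Σ W_h² s_h²/n_h, with W_h = N_h/N and N = 1020:
  stratum 1: (190/1020)²·2262.93²/33 = 5384.37
  stratum 2: (400/1020)²·1901.76²/44 = 12640.9
  stratum 3: (150/1020)²·8980.22²/7 = 249148
  stratum 4: (280/1020)²·1654.37²/57 = 3618.31
V_st = 270792
V_srs = s²/n = 26749400.4/141 = 189712
deff = V_st / V_srs = 270792/189712 = 1.4274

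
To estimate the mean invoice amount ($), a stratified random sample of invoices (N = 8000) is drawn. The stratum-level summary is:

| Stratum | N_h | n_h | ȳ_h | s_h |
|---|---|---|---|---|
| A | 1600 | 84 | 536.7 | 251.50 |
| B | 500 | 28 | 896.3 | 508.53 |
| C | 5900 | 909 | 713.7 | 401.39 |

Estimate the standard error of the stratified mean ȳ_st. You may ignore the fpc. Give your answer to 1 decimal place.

SE(ȳ_st) ≈ 12.8

V̂(ȳ_st) = Σ W_h² s_h²/n_h, with W_h = N_h/N and N = 8000:
  stratum A: (1600/8000)²·251.50²/84 = 30.1201
  stratum B: (500/8000)²·508.53²/28 = 36.0774
  stratum C: (5900/8000)²·401.39²/909 = 96.4036
V̂(ȳ_st) = 162.601
SE(ȳ_st) = √162.601 = 12.7515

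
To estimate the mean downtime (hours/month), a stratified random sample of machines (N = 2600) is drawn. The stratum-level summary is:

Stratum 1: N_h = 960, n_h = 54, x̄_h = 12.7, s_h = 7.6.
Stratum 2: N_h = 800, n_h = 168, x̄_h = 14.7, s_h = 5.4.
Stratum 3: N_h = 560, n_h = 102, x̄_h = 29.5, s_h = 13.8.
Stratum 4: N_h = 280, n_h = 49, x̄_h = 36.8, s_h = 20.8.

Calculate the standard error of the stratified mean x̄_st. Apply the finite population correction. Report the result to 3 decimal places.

SE(x̄_st) ≈ 0.553

V̂(x̄_st) = Σ W_h² (1 − n_h/N_h) s_h²/n_h, with W_h = N_h/N and N = 2600:
  stratum 1: (960/2600)²·(1 − 54/960)·7.6²/54 = 0.137621
  stratum 2: (800/2600)²·(1 − 168/800)·5.4²/168 = 0.0129819
  stratum 3: (560/2600)²·(1 − 102/560)·13.8²/102 = 0.0708378
  stratum 4: (280/2600)²·(1 − 49/280)·20.8²/49 = 0.08448
V̂(x̄_st) = 0.305921
SE(x̄_st) = √0.305921 = 0.553101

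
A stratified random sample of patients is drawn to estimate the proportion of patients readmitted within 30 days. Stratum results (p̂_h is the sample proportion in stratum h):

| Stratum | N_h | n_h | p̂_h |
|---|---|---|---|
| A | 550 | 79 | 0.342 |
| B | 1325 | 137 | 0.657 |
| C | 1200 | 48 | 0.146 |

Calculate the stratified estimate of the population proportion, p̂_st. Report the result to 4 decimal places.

N = 3075; stratum weights W_h = N_h/N.
p̂_st = Σ W_h p̂_h = (550·0.342 + 1325·0.657 + 1200·0.146)/3075 = 0.40124

p̂_st ≈ 0.4012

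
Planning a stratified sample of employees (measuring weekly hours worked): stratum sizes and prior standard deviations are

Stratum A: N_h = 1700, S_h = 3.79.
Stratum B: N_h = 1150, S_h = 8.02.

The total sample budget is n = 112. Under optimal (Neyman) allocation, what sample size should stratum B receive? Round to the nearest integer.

Neyman allocation: n_h = n · N_h S_h / Σ N_i S_i, with n = 112.
  stratum A: N_h·S_h = 1700·3.79 = 6443.00
  stratum B: N_h·S_h = 1150·8.02 = 9223.00
Σ N_h S_h = 15666.00
n for stratum B = 112·9223.00/15666.00 = 65.937 → 66

66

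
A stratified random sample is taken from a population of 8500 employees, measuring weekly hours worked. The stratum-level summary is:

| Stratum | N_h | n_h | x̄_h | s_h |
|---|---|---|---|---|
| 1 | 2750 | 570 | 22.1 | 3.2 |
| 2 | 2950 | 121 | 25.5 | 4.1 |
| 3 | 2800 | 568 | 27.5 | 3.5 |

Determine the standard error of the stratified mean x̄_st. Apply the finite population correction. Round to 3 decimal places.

V̂(x̄_st) = Σ W_h² (1 − n_h/N_h) s_h²/n_h, with W_h = N_h/N and N = 8500:
  stratum 1: (2750/8500)²·(1 − 570/2750)·3.2²/570 = 0.00149065
  stratum 2: (2950/8500)²·(1 − 121/2950)·4.1²/121 = 0.0160472
  stratum 3: (2800/8500)²·(1 − 568/2800)·3.5²/568 = 0.00186553
V̂(x̄_st) = 0.0194034
SE(x̄_st) = √0.0194034 = 0.139296

SE(x̄_st) ≈ 0.139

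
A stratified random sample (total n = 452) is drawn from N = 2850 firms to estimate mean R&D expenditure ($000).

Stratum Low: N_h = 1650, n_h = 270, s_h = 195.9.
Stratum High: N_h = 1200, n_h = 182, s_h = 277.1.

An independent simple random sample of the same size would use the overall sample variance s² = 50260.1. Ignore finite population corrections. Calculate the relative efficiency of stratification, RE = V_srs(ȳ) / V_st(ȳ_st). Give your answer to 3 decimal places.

V̂(ȳ_st) = Σ W_h² s_h²/n_h, with W_h = N_h/N and N = 2850:
  stratum Low: (1650/2850)²·195.9²/270 = 47.6413
  stratum High: (1200/2850)²·277.1²/182 = 74.7953
V_st = 122.437
V_srs = s²/n = 50260.1/452 = 111.195
Relative efficiency = V_srs / V_st = 111.195/122.437 = 0.9082

RE ≈ 0.908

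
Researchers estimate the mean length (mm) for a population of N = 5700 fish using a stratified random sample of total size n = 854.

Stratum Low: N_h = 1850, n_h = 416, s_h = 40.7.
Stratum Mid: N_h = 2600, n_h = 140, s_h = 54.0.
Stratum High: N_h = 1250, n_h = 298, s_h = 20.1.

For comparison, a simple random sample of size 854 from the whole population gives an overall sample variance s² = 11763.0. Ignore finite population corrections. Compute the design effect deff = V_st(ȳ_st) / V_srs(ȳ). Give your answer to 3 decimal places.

deff ≈ 0.350

V̂(ȳ_st) = Σ W_h² s_h²/n_h, with W_h = N_h/N and N = 5700:
  stratum Low: (1850/5700)²·40.7²/416 = 0.419459
  stratum Mid: (2600/5700)²·54.0²/140 = 4.33368
  stratum High: (1250/5700)²·20.1²/298 = 0.0651998
V_st = 4.81833
V_srs = s²/n = 11763.0/854 = 13.774
deff = V_st / V_srs = 4.81833/13.774 = 0.3498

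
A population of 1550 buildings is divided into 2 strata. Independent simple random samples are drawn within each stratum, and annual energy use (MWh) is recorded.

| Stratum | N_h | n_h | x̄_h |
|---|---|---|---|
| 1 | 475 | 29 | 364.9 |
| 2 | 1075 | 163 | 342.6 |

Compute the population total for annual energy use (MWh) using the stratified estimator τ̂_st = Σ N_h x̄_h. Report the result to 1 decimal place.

τ̂_st = Σ N_h x̄_h = 475·364.9 + 1075·342.6 = 541622.5

τ̂_st ≈ 541622.5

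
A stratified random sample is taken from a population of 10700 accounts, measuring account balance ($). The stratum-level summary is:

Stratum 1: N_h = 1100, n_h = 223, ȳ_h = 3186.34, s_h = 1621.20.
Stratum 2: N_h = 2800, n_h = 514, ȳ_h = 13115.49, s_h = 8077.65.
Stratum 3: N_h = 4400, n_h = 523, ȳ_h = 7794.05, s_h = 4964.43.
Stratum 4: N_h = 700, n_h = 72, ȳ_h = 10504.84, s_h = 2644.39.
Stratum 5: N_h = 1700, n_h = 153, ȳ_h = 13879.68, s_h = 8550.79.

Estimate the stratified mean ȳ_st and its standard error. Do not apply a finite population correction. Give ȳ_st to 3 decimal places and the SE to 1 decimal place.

ȳ_st = Σ W_h ȳ_h = (1100·3186.34 + 2800·13115.49 + 4400·7794.05 + 700·10504.84 + 1700·13879.68)/10700 = 9857.10374
V̂(ȳ_st) = Σ W_h² s_h²/n_h, with W_h = N_h/N and N = 10700:
  stratum 1: (1100/10700)²·1621.20²/223 = 124.562
  stratum 2: (2800/10700)²·8077.65²/514 = 8692.72
  stratum 3: (4400/10700)²·4964.43²/523 = 7968.47
  stratum 4: (700/10700)²·2644.39²/72 = 415.668
  stratum 5: (1700/10700)²·8550.79²/153 = 12062.9
V̂(ȳ_st) = 29264.3
SE(ȳ_st) = √29264.3 = 171.068

ȳ_st ≈ 9857.104, SE ≈ 171.1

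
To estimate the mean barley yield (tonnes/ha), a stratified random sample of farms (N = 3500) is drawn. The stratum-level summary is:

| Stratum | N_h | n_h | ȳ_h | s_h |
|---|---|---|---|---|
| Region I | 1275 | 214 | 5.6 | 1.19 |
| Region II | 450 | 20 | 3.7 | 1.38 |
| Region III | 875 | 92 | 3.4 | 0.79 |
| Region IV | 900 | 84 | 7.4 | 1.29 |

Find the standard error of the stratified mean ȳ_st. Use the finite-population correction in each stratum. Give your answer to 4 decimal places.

V̂(ȳ_st) = Σ W_h² (1 − n_h/N_h) s_h²/n_h, with W_h = N_h/N and N = 3500:
  stratum Region I: (1275/3500)²·(1 − 214/1275)·1.19²/214 = 0.000730751
  stratum Region II: (450/3500)²·(1 − 20/450)·1.38²/20 = 0.00150409
  stratum Region III: (875/3500)²·(1 − 92/875)·0.79²/92 = 0.000379402
  stratum Region IV: (900/3500)²·(1 − 84/900)·1.29²/84 = 0.00118767
V̂(ȳ_st) = 0.00380191
SE(ȳ_st) = √0.00380191 = 0.0616597

SE(ȳ_st) ≈ 0.0617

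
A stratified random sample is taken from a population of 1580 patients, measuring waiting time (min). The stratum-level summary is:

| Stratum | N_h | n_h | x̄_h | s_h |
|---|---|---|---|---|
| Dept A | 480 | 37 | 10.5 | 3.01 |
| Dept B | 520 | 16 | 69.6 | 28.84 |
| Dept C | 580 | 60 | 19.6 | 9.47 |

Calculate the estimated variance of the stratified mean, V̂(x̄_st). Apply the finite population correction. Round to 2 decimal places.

V̂(x̄_st) = Σ W_h² (1 − n_h/N_h) s_h²/n_h, with W_h = N_h/N and N = 1580:
  stratum Dept A: (480/1580)²·(1 − 37/480)·3.01²/37 = 0.0208575
  stratum Dept B: (520/1580)²·(1 − 16/520)·28.84²/16 = 5.45746
  stratum Dept C: (580/1580)²·(1 − 60/580)·9.47²/60 = 0.180578
V̂(x̄_st) = 5.65889

V̂(x̄_st) ≈ 5.66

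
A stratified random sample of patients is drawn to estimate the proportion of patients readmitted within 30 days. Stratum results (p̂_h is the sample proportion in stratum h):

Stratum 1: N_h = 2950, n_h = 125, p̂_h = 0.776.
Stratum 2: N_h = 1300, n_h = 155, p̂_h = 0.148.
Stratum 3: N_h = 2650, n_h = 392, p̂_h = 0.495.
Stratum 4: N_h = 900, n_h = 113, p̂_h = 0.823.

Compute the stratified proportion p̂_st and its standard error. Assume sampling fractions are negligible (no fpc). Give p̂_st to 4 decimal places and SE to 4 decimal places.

p̂_st ≈ 0.5813, SE ≈ 0.0177

N = 7800; stratum weights W_h = N_h/N.
p̂_st = Σ W_h p̂_h = (2950·0.776 + 1300·0.148 + 2650·0.495 + 900·0.823)/7800 = 0.58129
V̂(p̂_st) = Σ W_h² p̂_h(1−p̂_h)/(n_h−1):
  stratum 1: (2950/7800)²·0.776·0.224/124 = 0.000200513
  stratum 2: (1300/7800)²·0.148·0.852/154 = 2.27446e-05
  stratum 3: (2650/7800)²·0.495·0.505/391 = 7.37942e-05
  stratum 4: (900/7800)²·0.823·0.177/112 = 1.73161e-05
V̂(p̂_st) = 0.000314368; SE = √V̂ = 0.0177304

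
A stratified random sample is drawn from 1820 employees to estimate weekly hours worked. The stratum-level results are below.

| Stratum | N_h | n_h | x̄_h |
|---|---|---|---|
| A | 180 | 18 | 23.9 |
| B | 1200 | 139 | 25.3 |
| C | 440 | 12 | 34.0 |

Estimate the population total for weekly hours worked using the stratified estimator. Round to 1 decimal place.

τ̂_st = Σ N_h x̄_h = 180·23.9 + 1200·25.3 + 440·34.0 = 49622.0

τ̂_st ≈ 49622.0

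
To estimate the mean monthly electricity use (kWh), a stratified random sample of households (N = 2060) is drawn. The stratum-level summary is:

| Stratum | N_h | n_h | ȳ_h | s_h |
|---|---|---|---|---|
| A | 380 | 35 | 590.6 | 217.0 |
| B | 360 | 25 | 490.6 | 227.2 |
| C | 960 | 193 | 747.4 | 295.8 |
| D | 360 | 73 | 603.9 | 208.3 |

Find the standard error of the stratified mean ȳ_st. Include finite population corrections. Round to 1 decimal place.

SE(ȳ_st) ≈ 13.9

V̂(ȳ_st) = Σ W_h² (1 − n_h/N_h) s_h²/n_h, with W_h = N_h/N and N = 2060:
  stratum A: (380/2060)²·(1 − 35/380)·217.0²/35 = 41.5642
  stratum B: (360/2060)²·(1 − 25/360)·227.2²/25 = 58.6799
  stratum C: (960/2060)²·(1 − 193/960)·295.8²/193 = 78.6631
  stratum D: (360/2060)²·(1 − 73/360)·208.3²/73 = 14.4712
V̂(ȳ_st) = 193.379
SE(ȳ_st) = √193.379 = 13.9061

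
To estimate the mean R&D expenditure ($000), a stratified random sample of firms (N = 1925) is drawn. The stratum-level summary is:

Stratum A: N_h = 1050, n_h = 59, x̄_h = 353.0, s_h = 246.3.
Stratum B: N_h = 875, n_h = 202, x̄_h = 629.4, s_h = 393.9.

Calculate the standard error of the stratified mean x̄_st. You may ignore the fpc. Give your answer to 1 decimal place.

V̂(x̄_st) = Σ W_h² s_h²/n_h, with W_h = N_h/N and N = 1925:
  stratum A: (1050/1925)²·246.3²/59 = 305.91
  stratum B: (875/1925)²·393.9²/202 = 158.699
V̂(x̄_st) = 464.61
SE(x̄_st) = √464.61 = 21.5548

SE(x̄_st) ≈ 21.6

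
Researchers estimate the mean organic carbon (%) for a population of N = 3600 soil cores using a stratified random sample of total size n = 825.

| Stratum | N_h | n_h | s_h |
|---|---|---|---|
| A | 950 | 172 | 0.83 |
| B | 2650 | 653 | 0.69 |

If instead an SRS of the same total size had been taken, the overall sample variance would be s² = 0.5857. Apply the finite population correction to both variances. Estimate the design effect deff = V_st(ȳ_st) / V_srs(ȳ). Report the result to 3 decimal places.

V̂(ȳ_st) = Σ W_h² (1 − n_h/N_h) s_h²/n_h, with W_h = N_h/N and N = 3600:
  stratum A: (950/3600)²·(1 − 172/950)·0.83²/172 = 0.000228416
  stratum B: (2650/3600)²·(1 − 653/2650)·0.69²/653 = 0.000297717
V_st = 0.000526133
V_srs = (1 − 825/3600)·0.5857/825 = 0.000547245
deff = V_st / V_srs = 0.000526133/0.000547245 = 0.9614

deff ≈ 0.961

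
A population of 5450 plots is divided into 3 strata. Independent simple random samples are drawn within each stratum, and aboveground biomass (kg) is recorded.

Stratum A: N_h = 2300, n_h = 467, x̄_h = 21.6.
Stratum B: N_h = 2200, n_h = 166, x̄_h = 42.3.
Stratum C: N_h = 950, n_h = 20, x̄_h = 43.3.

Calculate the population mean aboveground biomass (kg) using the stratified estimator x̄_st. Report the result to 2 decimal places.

x̄_st ≈ 33.74

N = Σ N_h = 5450. Stratum weights W_h = N_h/N.
x̄_st = (2300·21.6 + 2200·42.3 + 950·43.3) / 5450 = 33.7385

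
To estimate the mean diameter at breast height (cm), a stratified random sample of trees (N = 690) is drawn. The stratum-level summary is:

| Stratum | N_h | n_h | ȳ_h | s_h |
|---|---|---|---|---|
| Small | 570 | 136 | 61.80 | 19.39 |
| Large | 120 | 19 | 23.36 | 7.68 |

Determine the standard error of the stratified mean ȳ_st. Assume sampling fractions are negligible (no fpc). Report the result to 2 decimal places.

V̂(ȳ_st) = Σ W_h² s_h²/n_h, with W_h = N_h/N and N = 690:
  stratum Small: (570/690)²·19.39²/136 = 1.88655
  stratum Large: (120/690)²·7.68²/19 = 0.093893
V̂(ȳ_st) = 1.98044
SE(ȳ_st) = √1.98044 = 1.40728

SE(ȳ_st) ≈ 1.41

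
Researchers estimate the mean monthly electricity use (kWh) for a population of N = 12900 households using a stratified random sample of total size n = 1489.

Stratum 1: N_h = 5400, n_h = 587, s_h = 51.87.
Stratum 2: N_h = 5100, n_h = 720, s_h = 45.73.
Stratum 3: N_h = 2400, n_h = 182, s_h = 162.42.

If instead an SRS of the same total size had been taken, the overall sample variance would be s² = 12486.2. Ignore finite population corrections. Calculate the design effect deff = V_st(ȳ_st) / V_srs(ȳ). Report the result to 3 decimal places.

V̂(ȳ_st) = Σ W_h² s_h²/n_h, with W_h = N_h/N and N = 12900:
  stratum 1: (5400/12900)²·51.87²/587 = 0.803161
  stratum 2: (5100/12900)²·45.73²/720 = 0.453974
  stratum 3: (2400/12900)²·162.42²/182 = 5.01708
V_st = 6.27421
V_srs = s²/n = 12486.2/1489 = 8.38563
deff = V_st / V_srs = 6.27421/8.38563 = 0.7482

deff ≈ 0.748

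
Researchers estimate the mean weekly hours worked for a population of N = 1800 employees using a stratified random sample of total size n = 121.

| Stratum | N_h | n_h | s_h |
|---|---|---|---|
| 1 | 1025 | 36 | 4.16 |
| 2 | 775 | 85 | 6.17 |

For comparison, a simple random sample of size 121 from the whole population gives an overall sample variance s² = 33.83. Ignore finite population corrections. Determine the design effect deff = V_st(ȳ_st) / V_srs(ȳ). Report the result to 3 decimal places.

V̂(ȳ_st) = Σ W_h² s_h²/n_h, with W_h = N_h/N and N = 1800:
  stratum 1: (1025/1800)²·4.16²/36 = 0.155879
  stratum 2: (775/1800)²·6.17²/85 = 0.0830252
V_st = 0.238904
V_srs = s²/n = 33.83/121 = 0.279587
deff = V_st / V_srs = 0.238904/0.279587 = 0.8545

deff ≈ 0.854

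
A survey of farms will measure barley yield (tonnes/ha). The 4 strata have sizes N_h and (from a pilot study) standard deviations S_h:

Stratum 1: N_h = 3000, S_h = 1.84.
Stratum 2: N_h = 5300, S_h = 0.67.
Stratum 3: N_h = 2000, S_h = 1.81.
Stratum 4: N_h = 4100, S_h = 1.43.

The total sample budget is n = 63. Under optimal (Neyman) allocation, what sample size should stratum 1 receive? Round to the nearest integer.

Neyman allocation: n_h = n · N_h S_h / Σ N_i S_i, with n = 63.
  stratum 1: N_h·S_h = 3000·1.84 = 5520.00
  stratum 2: N_h·S_h = 5300·0.67 = 3551.00
  stratum 3: N_h·S_h = 2000·1.81 = 3620.00
  stratum 4: N_h·S_h = 4100·1.43 = 5863.00
Σ N_h S_h = 18554.00
n for stratum 1 = 63·5520.00/18554.00 = 18.743 → 19

19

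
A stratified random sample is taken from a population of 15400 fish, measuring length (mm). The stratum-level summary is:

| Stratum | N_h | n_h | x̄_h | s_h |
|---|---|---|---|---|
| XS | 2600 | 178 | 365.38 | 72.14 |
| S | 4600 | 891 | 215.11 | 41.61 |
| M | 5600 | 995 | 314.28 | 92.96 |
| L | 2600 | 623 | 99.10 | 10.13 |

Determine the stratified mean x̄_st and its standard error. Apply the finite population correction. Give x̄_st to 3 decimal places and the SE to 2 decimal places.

x̄_st = Σ W_h x̄_h = (2600·365.38 + 4600·215.11 + 5600·314.28 + 2600·99.10)/15400 = 256.95597
V̂(x̄_st) = Σ W_h² (1 − n_h/N_h) s_h²/n_h, with W_h = N_h/N and N = 15400:
  stratum XS: (2600/15400)²·(1 − 178/2600)·72.14²/178 = 0.776316
  stratum S: (4600/15400)²·(1 − 891/4600)·41.61²/891 = 0.139795
  stratum M: (5600/15400)²·(1 − 995/5600)·92.96²/995 = 0.944377
  stratum L: (2600/15400)²·(1 − 623/2600)·10.13²/623 = 0.00357001
V̂(x̄_st) = 1.86406
SE(x̄_st) = √1.86406 = 1.3653

x̄_st ≈ 256.956, SE ≈ 1.37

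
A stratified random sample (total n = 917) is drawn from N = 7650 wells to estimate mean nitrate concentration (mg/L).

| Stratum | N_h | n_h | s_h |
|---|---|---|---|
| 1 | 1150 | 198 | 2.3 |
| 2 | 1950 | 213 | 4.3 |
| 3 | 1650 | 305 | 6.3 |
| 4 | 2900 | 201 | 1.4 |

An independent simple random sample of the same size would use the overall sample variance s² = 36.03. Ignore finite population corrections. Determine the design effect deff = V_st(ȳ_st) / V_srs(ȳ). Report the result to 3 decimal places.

deff ≈ 0.349

V̂(ȳ_st) = Σ W_h² s_h²/n_h, with W_h = N_h/N and N = 7650:
  stratum 1: (1150/7650)²·2.3²/198 = 0.000603759
  stratum 2: (1950/7650)²·4.3²/213 = 0.00564032
  stratum 3: (1650/7650)²·6.3²/305 = 0.00605378
  stratum 4: (2900/7650)²·1.4²/201 = 0.00140131
V_st = 0.0136992
V_srs = s²/n = 36.03/917 = 0.0392912
deff = V_st / V_srs = 0.0136992/0.0392912 = 0.3487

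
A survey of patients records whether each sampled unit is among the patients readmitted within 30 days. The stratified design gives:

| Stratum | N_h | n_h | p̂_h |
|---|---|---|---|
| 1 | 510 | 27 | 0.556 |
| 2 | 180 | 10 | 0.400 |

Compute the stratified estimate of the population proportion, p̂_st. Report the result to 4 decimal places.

N = 690; stratum weights W_h = N_h/N.
p̂_st = Σ W_h p̂_h = (510·0.556 + 180·0.400)/690 = 0.51530

p̂_st ≈ 0.5153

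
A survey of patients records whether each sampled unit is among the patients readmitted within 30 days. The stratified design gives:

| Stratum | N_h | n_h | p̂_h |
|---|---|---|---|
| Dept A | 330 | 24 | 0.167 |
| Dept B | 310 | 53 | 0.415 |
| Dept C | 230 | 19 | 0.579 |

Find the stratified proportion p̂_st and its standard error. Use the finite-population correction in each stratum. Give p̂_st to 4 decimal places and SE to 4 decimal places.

p̂_st ≈ 0.3643, SE ≈ 0.0465

N = 870; stratum weights W_h = N_h/N.
p̂_st = Σ W_h p̂_h = (330·0.167 + 310·0.415 + 230·0.579)/870 = 0.36429
V̂(p̂_st) = Σ W_h² (1 − n_h/N_h) p̂_h(1−p̂_h)/(n_h−1):
  stratum Dept A: (330/870)²·(1 − 24/330)·0.167·0.833/23 = 0.00080692
  stratum Dept B: (310/870)²·(1 − 53/310)·0.415·0.585/52 = 0.000491425
  stratum Dept C: (230/870)²·(1 − 19/230)·0.579·0.421/18 = 0.00086828
V̂(p̂_st) = 0.00216662; SE = √V̂ = 0.046547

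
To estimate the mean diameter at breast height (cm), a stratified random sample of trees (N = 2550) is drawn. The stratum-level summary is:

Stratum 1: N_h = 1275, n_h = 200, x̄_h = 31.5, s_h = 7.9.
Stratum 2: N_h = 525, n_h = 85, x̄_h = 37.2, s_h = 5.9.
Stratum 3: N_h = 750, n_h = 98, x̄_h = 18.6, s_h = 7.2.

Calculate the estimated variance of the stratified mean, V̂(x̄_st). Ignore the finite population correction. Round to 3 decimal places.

V̂(x̄_st) = Σ W_h² s_h²/n_h, with W_h = N_h/N and N = 2550:
  stratum 1: (1275/2550)²·7.9²/200 = 0.0780125
  stratum 2: (525/2550)²·5.9²/85 = 0.0173589
  stratum 3: (750/2550)²·7.2²/98 = 0.0457595
V̂(x̄_st) = 0.141131

V̂(x̄_st) ≈ 0.141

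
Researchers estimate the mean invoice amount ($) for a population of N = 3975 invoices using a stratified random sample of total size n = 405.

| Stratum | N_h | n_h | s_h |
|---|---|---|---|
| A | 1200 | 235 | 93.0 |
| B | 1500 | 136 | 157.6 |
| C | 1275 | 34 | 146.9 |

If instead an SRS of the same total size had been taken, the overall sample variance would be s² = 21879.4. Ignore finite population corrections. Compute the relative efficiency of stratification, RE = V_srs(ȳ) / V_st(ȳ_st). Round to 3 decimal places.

V̂(ȳ_st) = Σ W_h² s_h²/n_h, with W_h = N_h/N and N = 3975:
  stratum A: (1200/3975)²·93.0²/235 = 3.35418
  stratum B: (1500/3975)²·157.6²/136 = 26.0065
  stratum C: (1275/3975)²·146.9²/34 = 65.2996
V_st = 94.6603
V_srs = s²/n = 21879.4/405 = 54.0232
Relative efficiency = V_srs / V_st = 54.0232/94.6603 = 0.5707

RE ≈ 0.571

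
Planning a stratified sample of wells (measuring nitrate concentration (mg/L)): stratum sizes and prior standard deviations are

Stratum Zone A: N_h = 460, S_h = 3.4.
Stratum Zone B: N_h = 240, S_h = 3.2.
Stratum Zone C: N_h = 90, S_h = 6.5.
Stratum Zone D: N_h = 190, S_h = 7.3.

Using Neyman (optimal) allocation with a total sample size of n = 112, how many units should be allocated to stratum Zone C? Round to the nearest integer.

15

Neyman allocation: n_h = n · N_h S_h / Σ N_i S_i, with n = 112.
  stratum Zone A: N_h·S_h = 460·3.4 = 1564.00
  stratum Zone B: N_h·S_h = 240·3.2 = 768.00
  stratum Zone C: N_h·S_h = 90·6.5 = 585.00
  stratum Zone D: N_h·S_h = 190·7.3 = 1387.00
Σ N_h S_h = 4304.00
n for stratum Zone C = 112·585.00/4304.00 = 15.223 → 15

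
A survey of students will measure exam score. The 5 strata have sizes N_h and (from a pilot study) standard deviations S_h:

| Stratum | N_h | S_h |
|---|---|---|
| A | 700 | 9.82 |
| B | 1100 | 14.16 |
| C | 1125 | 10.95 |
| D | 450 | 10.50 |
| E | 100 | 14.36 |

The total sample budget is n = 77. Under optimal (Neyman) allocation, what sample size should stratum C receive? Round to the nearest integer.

Neyman allocation: n_h = n · N_h S_h / Σ N_i S_i, with n = 77.
  stratum A: N_h·S_h = 700·9.82 = 6874.00
  stratum B: N_h·S_h = 1100·14.16 = 15576.00
  stratum C: N_h·S_h = 1125·10.95 = 12318.75
  stratum D: N_h·S_h = 450·10.50 = 4725.00
  stratum E: N_h·S_h = 100·14.36 = 1436.00
Σ N_h S_h = 40929.75
n for stratum C = 77·12318.75/40929.75 = 23.175 → 23

23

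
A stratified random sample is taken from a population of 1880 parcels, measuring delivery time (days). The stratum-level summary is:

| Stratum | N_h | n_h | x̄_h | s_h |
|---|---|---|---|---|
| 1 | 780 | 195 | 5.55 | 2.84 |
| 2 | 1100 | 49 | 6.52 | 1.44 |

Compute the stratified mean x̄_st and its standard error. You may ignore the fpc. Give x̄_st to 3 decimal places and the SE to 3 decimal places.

x̄_st = Σ W_h x̄_h = (780·5.55 + 1100·6.52)/1880 = 6.11755
V̂(x̄_st) = Σ W_h² s_h²/n_h, with W_h = N_h/N and N = 1880:
  stratum 1: (780/1880)²·2.84²/195 = 0.00711993
  stratum 2: (1100/1880)²·1.44²/49 = 0.0144877
V̂(x̄_st) = 0.0216076
SE(x̄_st) = √0.0216076 = 0.146995

x̄_st ≈ 6.118, SE ≈ 0.147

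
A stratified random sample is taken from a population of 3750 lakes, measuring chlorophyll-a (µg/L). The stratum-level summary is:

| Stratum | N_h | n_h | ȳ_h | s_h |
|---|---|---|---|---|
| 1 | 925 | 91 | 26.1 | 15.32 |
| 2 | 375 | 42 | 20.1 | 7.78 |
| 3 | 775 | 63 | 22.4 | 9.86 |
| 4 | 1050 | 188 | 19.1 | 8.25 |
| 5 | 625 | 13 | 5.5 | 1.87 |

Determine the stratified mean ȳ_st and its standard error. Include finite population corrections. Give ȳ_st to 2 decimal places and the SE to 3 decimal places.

ȳ_st ≈ 19.34, SE ≈ 0.495

ȳ_st = Σ W_h ȳ_h = (925·26.1 + 375·20.1 + 775·22.4 + 1050·19.1 + 625·5.5)/3750 = 19.34200
V̂(ȳ_st) = Σ W_h² (1 − n_h/N_h) s_h²/n_h, with W_h = N_h/N and N = 3750:
  stratum 1: (925/3750)²·(1 − 91/925)·15.32²/91 = 0.141489
  stratum 2: (375/3750)²·(1 − 42/375)·7.78²/42 = 0.0127974
  stratum 3: (775/3750)²·(1 − 63/775)·9.86²/63 = 0.0605526
  stratum 4: (1050/3750)²·(1 − 188/1050)·8.25²/188 = 0.0233015
  stratum 5: (625/3750)²·(1 − 13/625)·1.87²/13 = 0.00731659
V̂(ȳ_st) = 0.245457
SE(ȳ_st) = √0.245457 = 0.495436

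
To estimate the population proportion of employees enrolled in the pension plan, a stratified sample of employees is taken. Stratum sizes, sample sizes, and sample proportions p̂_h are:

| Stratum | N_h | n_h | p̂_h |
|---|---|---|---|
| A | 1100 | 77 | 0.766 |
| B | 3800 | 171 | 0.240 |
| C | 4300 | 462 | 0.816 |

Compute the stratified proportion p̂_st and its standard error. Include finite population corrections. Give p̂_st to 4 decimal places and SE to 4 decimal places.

p̂_st ≈ 0.5721, SE ≈ 0.0164

N = 9200; stratum weights W_h = N_h/N.
p̂_st = Σ W_h p̂_h = (1100·0.766 + 3800·0.240 + 4300·0.816)/9200 = 0.57211
V̂(p̂_st) = Σ W_h² (1 − n_h/N_h) p̂_h(1−p̂_h)/(n_h−1):
  stratum A: (1100/9200)²·(1 − 77/1100)·0.766·0.234/76 = 3.13562e-05
  stratum B: (3800/9200)²·(1 − 171/3800)·0.240·0.760/170 = 0.000174812
  stratum C: (4300/9200)²·(1 − 462/4300)·0.816·0.184/461 = 6.35045e-05
V̂(p̂_st) = 0.000269673; SE = √V̂ = 0.0164217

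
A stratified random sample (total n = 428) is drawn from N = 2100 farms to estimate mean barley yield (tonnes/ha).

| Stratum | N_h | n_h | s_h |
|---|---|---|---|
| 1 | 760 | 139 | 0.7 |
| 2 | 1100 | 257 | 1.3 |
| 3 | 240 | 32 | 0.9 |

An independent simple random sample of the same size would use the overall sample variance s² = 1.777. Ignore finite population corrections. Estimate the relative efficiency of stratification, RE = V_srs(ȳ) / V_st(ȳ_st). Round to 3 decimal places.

V̂(ȳ_st) = Σ W_h² s_h²/n_h, with W_h = N_h/N and N = 2100:
  stratum 1: (760/2100)²·0.7²/139 = 0.000461711
  stratum 2: (1100/2100)²·1.3²/257 = 0.00180427
  stratum 3: (240/2100)²·0.9²/32 = 0.000330612
V_st = 0.00259659
V_srs = s²/n = 1.777/428 = 0.00415187
Relative efficiency = V_srs / V_st = 0.00415187/0.00259659 = 1.5990

RE ≈ 1.599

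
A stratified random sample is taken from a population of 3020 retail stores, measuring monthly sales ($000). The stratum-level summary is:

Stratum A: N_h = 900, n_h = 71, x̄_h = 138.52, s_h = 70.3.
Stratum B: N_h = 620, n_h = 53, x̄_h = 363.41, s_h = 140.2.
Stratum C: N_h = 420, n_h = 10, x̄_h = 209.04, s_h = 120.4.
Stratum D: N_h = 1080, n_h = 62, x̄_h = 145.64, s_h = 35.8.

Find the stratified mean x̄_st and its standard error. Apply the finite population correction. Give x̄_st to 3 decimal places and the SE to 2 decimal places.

x̄_st ≈ 197.043, SE ≈ 7.06

x̄_st = Σ W_h x̄_h = (900·138.52 + 620·363.41 + 420·209.04 + 1080·145.64)/3020 = 197.04311
V̂(x̄_st) = Σ W_h² (1 − n_h/N_h) s_h²/n_h, with W_h = N_h/N and N = 3020:
  stratum A: (900/3020)²·(1 − 71/900)·70.3²/71 = 5.69424
  stratum B: (620/3020)²·(1 − 53/620)·140.2²/53 = 14.2949
  stratum C: (420/3020)²·(1 − 10/420)·120.4²/10 = 27.3698
  stratum D: (1080/3020)²·(1 − 62/1080)·35.8²/62 = 2.49191
V̂(x̄_st) = 49.8509
SE(x̄_st) = √49.8509 = 7.06052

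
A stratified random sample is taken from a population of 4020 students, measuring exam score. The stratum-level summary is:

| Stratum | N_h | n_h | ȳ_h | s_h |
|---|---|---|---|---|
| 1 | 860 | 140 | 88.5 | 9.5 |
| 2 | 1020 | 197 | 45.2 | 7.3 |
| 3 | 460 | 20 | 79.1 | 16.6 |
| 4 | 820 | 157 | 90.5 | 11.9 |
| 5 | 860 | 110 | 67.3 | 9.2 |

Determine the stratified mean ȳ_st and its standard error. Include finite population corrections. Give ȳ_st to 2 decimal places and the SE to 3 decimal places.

ȳ_st ≈ 72.31, SE ≈ 0.522

ȳ_st = Σ W_h ȳ_h = (860·88.5 + 1020·45.2 + 460·79.1 + 820·90.5 + 860·67.3)/4020 = 72.31045
V̂(ȳ_st) = Σ W_h² (1 − n_h/N_h) s_h²/n_h, with W_h = N_h/N and N = 4020:
  stratum 1: (860/4020)²·(1 − 140/860)·9.5²/140 = 0.0247001
  stratum 2: (1020/4020)²·(1 − 197/1020)·7.3²/197 = 0.0140517
  stratum 3: (460/4020)²·(1 − 20/460)·16.6²/20 = 0.172562
  stratum 4: (820/4020)²·(1 − 157/820)·11.9²/157 = 0.0303438
  stratum 5: (860/4020)²·(1 − 110/860)·9.2²/110 = 0.0307108
V̂(ȳ_st) = 0.272368
SE(ȳ_st) = √0.272368 = 0.521889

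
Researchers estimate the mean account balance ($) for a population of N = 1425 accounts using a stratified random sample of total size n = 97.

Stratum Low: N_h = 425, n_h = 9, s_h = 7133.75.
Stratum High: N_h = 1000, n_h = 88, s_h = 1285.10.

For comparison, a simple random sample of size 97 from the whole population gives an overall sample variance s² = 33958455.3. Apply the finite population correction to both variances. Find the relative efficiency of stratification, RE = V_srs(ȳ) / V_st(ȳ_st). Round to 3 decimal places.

V̂(ȳ_st) = Σ W_h² (1 − n_h/N_h) s_h²/n_h, with W_h = N_h/N and N = 1425:
  stratum Low: (425/1425)²·(1 − 9/425)·7133.75²/9 = 492318
  stratum High: (1000/1425)²·(1 − 88/1000)·1285.10²/88 = 8428.62
V_st = 500747
V_srs = (1 − 97/1425)·33958455.3/97 = 326257
Relative efficiency = V_srs / V_st = 326257/500747 = 0.6515

RE ≈ 0.652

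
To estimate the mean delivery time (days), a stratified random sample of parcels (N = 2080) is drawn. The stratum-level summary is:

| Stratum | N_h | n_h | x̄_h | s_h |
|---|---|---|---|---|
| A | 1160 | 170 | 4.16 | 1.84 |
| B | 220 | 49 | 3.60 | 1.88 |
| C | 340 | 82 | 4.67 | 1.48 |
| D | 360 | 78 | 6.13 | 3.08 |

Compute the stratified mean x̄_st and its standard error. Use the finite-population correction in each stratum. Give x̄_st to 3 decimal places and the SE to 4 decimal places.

x̄_st ≈ 4.525, SE ≈ 0.0965

x̄_st = Σ W_h x̄_h = (1160·4.16 + 220·3.60 + 340·4.67 + 360·6.13)/2080 = 4.52510
V̂(x̄_st) = Σ W_h² (1 − n_h/N_h) s_h²/n_h, with W_h = N_h/N and N = 2080:
  stratum A: (1160/2080)²·(1 − 170/1160)·1.84²/170 = 0.00528632
  stratum B: (220/2080)²·(1 − 49/220)·1.88²/49 = 0.000627208
  stratum C: (340/2080)²·(1 − 82/340)·1.48²/82 = 0.000541604
  stratum D: (360/2080)²·(1 − 78/360)·3.08²/78 = 0.00285385
V̂(x̄_st) = 0.00930898
SE(x̄_st) = √0.00930898 = 0.0964831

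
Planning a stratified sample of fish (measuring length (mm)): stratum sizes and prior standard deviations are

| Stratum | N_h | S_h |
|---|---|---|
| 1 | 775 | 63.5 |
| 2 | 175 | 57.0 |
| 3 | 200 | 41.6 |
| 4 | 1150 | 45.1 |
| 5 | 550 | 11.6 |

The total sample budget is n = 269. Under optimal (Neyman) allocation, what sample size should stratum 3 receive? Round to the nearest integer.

18

Neyman allocation: n_h = n · N_h S_h / Σ N_i S_i, with n = 269.
  stratum 1: N_h·S_h = 775·63.5 = 49212.50
  stratum 2: N_h·S_h = 175·57.0 = 9975.00
  stratum 3: N_h·S_h = 200·41.6 = 8320.00
  stratum 4: N_h·S_h = 1150·45.1 = 51865.00
  stratum 5: N_h·S_h = 550·11.6 = 6380.00
Σ N_h S_h = 125752.50
n for stratum 3 = 269·8320.00/125752.50 = 17.797 → 18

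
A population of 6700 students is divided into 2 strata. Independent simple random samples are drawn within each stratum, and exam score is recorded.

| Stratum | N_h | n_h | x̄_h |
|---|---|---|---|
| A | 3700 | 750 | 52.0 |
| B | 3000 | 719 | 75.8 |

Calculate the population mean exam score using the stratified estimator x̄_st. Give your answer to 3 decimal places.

x̄_st ≈ 62.657

N = Σ N_h = 6700. Stratum weights W_h = N_h/N.
x̄_st = (3700·52.0 + 3000·75.8) / 6700 = 62.65672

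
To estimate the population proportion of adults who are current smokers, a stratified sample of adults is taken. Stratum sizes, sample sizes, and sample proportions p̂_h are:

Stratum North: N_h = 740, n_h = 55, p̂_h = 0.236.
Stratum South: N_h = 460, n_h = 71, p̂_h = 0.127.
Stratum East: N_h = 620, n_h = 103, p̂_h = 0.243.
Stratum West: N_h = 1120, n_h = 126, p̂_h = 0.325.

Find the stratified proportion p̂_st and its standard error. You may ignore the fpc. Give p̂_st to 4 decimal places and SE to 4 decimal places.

N = 2940; stratum weights W_h = N_h/N.
p̂_st = Σ W_h p̂_h = (740·0.236 + 460·0.127 + 620·0.243 + 1120·0.325)/2940 = 0.25433
V̂(p̂_st) = Σ W_h² p̂_h(1−p̂_h)/(n_h−1):
  stratum North: (740/2940)²·0.236·0.764/54 = 0.000211534
  stratum South: (460/2940)²·0.127·0.873/70 = 3.8774e-05
  stratum East: (620/2940)²·0.243·0.757/102 = 8.0203e-05
  stratum West: (1120/2940)²·0.325·0.675/125 = 0.000254694
V̂(p̂_st) = 0.000585205; SE = √V̂ = 0.024191

p̂_st ≈ 0.2543, SE ≈ 0.0242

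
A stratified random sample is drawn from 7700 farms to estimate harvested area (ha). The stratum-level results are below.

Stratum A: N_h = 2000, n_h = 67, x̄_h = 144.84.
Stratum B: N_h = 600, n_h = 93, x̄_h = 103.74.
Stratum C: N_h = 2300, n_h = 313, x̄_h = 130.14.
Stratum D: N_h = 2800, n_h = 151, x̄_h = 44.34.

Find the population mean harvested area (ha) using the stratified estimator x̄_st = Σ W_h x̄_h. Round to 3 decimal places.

N = Σ N_h = 7700. Stratum weights W_h = N_h/N.
x̄_st = (2000·144.84 + 600·103.74 + 2300·130.14 + 2800·44.34) / 7700 = 100.70104

x̄_st ≈ 100.701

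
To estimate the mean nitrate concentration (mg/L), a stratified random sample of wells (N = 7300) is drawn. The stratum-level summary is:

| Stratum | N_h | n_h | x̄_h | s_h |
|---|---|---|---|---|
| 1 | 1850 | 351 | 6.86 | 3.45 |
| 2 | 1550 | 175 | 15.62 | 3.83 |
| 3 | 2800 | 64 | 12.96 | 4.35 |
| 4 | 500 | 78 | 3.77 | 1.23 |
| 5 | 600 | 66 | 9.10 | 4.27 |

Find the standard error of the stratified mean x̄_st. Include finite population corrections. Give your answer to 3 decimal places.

SE(x̄_st) ≈ 0.222

V̂(x̄_st) = Σ W_h² (1 − n_h/N_h) s_h²/n_h, with W_h = N_h/N and N = 7300:
  stratum 1: (1850/7300)²·(1 − 351/1850)·3.45²/351 = 0.00176465
  stratum 2: (1550/7300)²·(1 − 175/1550)·3.83²/175 = 0.00335234
  stratum 3: (2800/7300)²·(1 − 64/2800)·4.35²/64 = 0.0425037
  stratum 4: (500/7300)²·(1 − 78/500)·1.23²/78 = 7.67984e-05
  stratum 5: (600/7300)²·(1 − 66/600)·4.27²/66 = 0.00166096
V̂(x̄_st) = 0.0493585
SE(x̄_st) = √0.0493585 = 0.222168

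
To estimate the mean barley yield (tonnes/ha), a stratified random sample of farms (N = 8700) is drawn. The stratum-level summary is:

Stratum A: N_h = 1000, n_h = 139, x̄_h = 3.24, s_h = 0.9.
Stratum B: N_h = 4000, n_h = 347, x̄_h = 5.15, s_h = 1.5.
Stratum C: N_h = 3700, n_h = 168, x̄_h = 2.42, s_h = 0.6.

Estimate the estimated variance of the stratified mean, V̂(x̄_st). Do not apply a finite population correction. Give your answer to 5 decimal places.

V̂(x̄_st) = Σ W_h² s_h²/n_h, with W_h = N_h/N and N = 8700:
  stratum A: (1000/8700)²·0.9²/139 = 7.69895e-05
  stratum B: (4000/8700)²·1.5²/347 = 0.00137068
  stratum C: (3700/8700)²·0.6²/168 = 0.000387577
V̂(x̄_st) = 0.00183524

V̂(x̄_st) ≈ 0.00184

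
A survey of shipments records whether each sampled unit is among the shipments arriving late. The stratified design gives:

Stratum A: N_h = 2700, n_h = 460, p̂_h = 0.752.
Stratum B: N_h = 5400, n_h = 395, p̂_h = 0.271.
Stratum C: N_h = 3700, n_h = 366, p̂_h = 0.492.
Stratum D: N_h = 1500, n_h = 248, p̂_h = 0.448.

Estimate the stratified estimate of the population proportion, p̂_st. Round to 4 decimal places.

N = 13300; stratum weights W_h = N_h/N.
p̂_st = Σ W_h p̂_h = (2700·0.752 + 5400·0.271 + 3700·0.492 + 1500·0.448)/13300 = 0.45009

p̂_st ≈ 0.4501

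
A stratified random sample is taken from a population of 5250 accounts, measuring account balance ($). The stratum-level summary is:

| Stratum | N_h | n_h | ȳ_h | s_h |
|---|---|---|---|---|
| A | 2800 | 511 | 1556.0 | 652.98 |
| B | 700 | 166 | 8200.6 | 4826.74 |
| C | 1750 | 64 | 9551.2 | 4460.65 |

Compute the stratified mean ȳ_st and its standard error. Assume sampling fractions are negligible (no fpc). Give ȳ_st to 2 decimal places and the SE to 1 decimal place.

ȳ_st = Σ W_h ȳ_h = (2800·1556.0 + 700·8200.6 + 1750·9551.2)/5250 = 5107.01333
V̂(ȳ_st) = Σ W_h² s_h²/n_h, with W_h = N_h/N and N = 5250:
  stratum A: (2800/5250)²·652.98²/511 = 237.343
  stratum B: (700/5250)²·4826.74²/166 = 2495.04
  stratum C: (1750/5250)²·4460.65²/64 = 34544.1
V̂(ȳ_st) = 37276.5
SE(ȳ_st) = √37276.5 = 193.071

ȳ_st ≈ 5107.01, SE ≈ 193.1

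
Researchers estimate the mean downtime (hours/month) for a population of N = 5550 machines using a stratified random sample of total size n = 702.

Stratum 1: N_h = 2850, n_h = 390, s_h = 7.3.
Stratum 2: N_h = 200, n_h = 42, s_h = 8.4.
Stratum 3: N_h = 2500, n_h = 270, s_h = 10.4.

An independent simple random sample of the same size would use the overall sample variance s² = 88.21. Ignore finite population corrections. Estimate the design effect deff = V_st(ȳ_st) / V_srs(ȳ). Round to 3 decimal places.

deff ≈ 0.951

V̂(ȳ_st) = Σ W_h² s_h²/n_h, with W_h = N_h/N and N = 5550:
  stratum 1: (2850/5550)²·7.3²/390 = 0.0360317
  stratum 2: (200/5550)²·8.4²/42 = 0.00218164
  stratum 3: (2500/5550)²·10.4²/270 = 0.0812825
V_st = 0.119496
V_srs = s²/n = 88.21/702 = 0.125655
deff = V_st / V_srs = 0.119496/0.125655 = 0.9510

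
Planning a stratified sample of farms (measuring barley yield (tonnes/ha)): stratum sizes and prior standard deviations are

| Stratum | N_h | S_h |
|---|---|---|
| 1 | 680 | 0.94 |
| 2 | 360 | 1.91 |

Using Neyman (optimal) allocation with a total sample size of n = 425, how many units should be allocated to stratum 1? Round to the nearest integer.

205

Neyman allocation: n_h = n · N_h S_h / Σ N_i S_i, with n = 425.
  stratum 1: N_h·S_h = 680·0.94 = 639.20
  stratum 2: N_h·S_h = 360·1.91 = 687.60
Σ N_h S_h = 1326.80
n for stratum 1 = 425·639.20/1326.80 = 204.748 → 205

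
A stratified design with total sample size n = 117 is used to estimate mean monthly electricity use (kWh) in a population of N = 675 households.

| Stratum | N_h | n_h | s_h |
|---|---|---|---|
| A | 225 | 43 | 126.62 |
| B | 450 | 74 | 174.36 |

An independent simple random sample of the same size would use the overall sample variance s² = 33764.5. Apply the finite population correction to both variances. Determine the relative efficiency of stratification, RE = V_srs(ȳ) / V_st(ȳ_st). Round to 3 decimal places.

RE ≈ 1.282

V̂(ȳ_st) = Σ W_h² (1 − n_h/N_h) s_h²/n_h, with W_h = N_h/N and N = 675:
  stratum A: (225/675)²·(1 − 43/225)·126.62²/43 = 33.5106
  stratum B: (450/675)²·(1 − 74/450)·174.36²/74 = 152.565
V_st = 186.076
V_srs = (1 − 117/675)·33764.5/117 = 238.564
Relative efficiency = V_srs / V_st = 238.564/186.076 = 1.2821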